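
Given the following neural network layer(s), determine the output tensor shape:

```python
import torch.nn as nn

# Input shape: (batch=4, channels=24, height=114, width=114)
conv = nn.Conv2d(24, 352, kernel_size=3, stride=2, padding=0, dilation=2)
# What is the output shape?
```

Input: (4, 24, 114, 114) -> Output: (4, 352, 55, 55)

Answer: (4, 352, 55, 55)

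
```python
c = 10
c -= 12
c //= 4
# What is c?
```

Trace:
`c = 10` → c = 10
`c -= 12` → c = -2
`c //= 4` → c = -1
So c = -1

Answer: -1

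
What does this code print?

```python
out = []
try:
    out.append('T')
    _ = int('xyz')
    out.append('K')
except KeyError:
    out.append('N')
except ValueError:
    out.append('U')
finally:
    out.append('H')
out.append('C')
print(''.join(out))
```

Execution trace: 'T' (try body) → 'U' (except ValueError) → 'H' (finally) → 'C' (after the try/except). Output: TUHC

Answer: TUHC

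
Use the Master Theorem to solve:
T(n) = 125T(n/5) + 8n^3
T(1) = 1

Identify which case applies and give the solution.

a=125, b=5, f(n)=8n^3. log_5(125) = 3. Since c=3 = 3, Case 2 applies: T(n) = Θ(n^log_b(a) · log n) = O(n^3 log n).

Answer: O(n^3 log n) - Case 2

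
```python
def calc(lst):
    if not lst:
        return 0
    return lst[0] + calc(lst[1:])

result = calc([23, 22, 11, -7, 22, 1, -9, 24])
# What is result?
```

23 + 22 + 11 + (-7) + 22 + 1 + (-9) + 24 + 0 = 87

Answer: 87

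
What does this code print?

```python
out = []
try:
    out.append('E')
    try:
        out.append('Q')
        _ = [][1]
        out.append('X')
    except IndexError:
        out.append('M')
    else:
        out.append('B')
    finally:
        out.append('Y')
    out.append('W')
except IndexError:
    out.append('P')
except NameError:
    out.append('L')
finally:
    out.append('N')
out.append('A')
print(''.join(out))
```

Execution trace: 'E' (try body) → 'Q' (inner try body) → 'M' (inner except IndexError) → 'Y' (inner finally) → 'W' (try body, no exception) → 'N' (finally) → 'A' (after the try/except). Output: EQMYWNA

Answer: EQMYWNA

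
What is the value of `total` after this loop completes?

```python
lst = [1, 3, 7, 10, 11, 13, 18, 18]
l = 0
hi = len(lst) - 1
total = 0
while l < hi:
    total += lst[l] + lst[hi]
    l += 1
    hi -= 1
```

Sum of pairs from ends
`total` takes the values: 0 → 19 → 40 → 60 → 81

Answer: 81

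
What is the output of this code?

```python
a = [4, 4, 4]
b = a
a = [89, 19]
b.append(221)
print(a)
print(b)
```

Key concept: rebinding vs mutation: a is rebound to a new list, b still points at the original.
Step by step:
`a = [4, 4, 4]` → a = [4, 4, 4]
`b = a` → b = [4, 4, 4] (same object as a)
`a = [89, 19]` → a = [89, 19]
`b.append(221)` → b = [4, 4, 4, 221]
`print(a)` → prints [89, 19]
`print(b)` → prints [4, 4, 4, 221]

Answer:
[89, 19]
[4, 4, 4, 221]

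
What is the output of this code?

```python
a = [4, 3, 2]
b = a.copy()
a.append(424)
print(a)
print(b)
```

Key concept: list.copy() creates independent copy.
Step by step:
`a = [4, 3, 2]` → a = [4, 3, 2]
`b = a.copy()` → b = [4, 3, 2]
`a.append(424)` → a = [4, 3, 2, 424]
`print(a)` → prints [4, 3, 2, 424]
`print(b)` → prints [4, 3, 2]

Answer:
[4, 3, 2, 424]
[4, 3, 2]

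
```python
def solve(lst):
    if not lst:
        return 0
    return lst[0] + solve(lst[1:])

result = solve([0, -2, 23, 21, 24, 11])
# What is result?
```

0 + (-2) + 23 + 21 + 24 + 11 + 0 = 77

Answer: 77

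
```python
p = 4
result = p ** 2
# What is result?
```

Trace:
`p = 4` → p = 4
`result = p ** 2` → result = 16
So result = 16

Answer: 16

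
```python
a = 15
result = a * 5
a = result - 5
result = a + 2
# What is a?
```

Trace:
`a = 15` → a = 15
`result = a * 5` → result = 75
`a = result - 5` → a = 70
`result = a + 2` → result = 72
So a = 70

Answer: 70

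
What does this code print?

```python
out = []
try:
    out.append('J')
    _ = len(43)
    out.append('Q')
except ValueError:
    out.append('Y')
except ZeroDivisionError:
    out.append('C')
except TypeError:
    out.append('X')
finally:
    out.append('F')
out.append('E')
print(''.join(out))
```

Execution trace: 'J' (try body) → 'X' (except TypeError) → 'F' (finally) → 'E' (after the try/except). Output: JXFE

Answer: JXFE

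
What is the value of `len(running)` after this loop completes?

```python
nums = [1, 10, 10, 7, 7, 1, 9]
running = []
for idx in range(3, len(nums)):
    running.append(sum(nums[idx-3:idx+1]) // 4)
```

Number of 4-element averages
`running` takes the values: [] → [7] → [7, 8] → [7, 8, 6] → [7, 8, 6, 6]
So `len(running)` = 4

Answer: 4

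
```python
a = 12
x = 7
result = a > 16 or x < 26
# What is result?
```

Trace:
`a = 12` → a = 12
`x = 7` → x = 7
`result = a > 16 or x < 26` → result = True
So result = True

Answer: True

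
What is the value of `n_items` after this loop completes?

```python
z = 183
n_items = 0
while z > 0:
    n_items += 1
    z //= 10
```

Count digits by repeated division by 10
`n_items` takes the values: 0 → 1 → 2 → 3

Answer: 3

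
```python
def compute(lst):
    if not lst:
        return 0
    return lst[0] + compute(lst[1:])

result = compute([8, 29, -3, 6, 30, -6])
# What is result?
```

8 + 29 + (-3) + 6 + 30 + (-6) + 0 = 64

Answer: 64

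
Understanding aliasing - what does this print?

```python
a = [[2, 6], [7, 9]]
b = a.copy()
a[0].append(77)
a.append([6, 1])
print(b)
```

Key concept: shallow copy with nested lists.
Step by step:
`a = [[2, 6], [7, 9]]` → a = [[2, 6], [7, 9]]
`b = a.copy()` → b = [[2, 6], [7, 9]]
`a[0].append(77)` → a = [[2, 6, 77], [7, 9]]; b = [[2, 6, 77], [7, 9]]
`a.append([6, 1])` → a = [[2, 6, 77], [7, 9], [6, 1]]
`print(b)` → prints [[2, 6, 77], [7, 9]]

Answer: [[2, 6, 77], [7, 9]]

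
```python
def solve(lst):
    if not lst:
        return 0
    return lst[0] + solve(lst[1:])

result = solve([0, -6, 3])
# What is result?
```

0 + (-6) + 3 + 0 = -3

Answer: -3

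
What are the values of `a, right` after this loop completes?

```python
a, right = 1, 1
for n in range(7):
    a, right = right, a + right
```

Fibonacci: after 7 iterations
`a, right` takes the values: (1, 1) → (1, 2) → (2, 3) → (3, 5) → (5, 8) → (8, 13) → (13, 21) → (21, 34)

Answer: 21, 34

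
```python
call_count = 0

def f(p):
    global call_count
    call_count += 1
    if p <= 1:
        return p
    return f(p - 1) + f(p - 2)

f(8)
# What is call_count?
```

Calls(p) = 1 + Calls(p-1) + Calls(p-2); Calls(0)=Calls(1)=1. For p=8 this gives 67.

Answer: 67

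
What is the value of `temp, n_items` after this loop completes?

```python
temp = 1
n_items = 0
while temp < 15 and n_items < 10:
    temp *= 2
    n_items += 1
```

Double until >= 15 or 10 iterations
`temp, n_items` takes the values: (1, 0) → (2, 0) → (2, 1) → (4, 1) → (4, 2) → (8, 2) → (8, 3) → (16, 3) → (16, 4)

Answer: 16, 4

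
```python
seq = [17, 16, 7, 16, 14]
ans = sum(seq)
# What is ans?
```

Trace:
`seq = [17, 16, 7, 16, 14]` → seq = [17, 16, 7, 16, 14]
`ans = sum(seq)` → ans = 70
So ans = 70

Answer: 70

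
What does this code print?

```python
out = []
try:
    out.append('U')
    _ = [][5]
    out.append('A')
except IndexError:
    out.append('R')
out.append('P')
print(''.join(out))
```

Execution trace: 'U' (try body) → 'R' (except IndexError) → 'P' (after the try/except). Output: URP

Answer: URP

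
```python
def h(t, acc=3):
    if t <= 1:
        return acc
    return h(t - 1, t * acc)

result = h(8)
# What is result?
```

Accumulator trace (n, acc): (8, 3) -> (7, 24) -> (6, 168) -> (5, 1008) -> (4, 5040) -> (3, 20160) -> (2, 60480) -> (1, 120960) -> return 120960

Answer: 120960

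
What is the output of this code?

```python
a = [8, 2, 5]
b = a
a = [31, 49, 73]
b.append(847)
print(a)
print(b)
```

Key concept: rebinding vs mutation: a is rebound to a new list, b still points at the original.
Step by step:
`a = [8, 2, 5]` → a = [8, 2, 5]
`b = a` → b = [8, 2, 5] (same object as a)
`a = [31, 49, 73]` → a = [31, 49, 73]
`b.append(847)` → b = [8, 2, 5, 847]
`print(a)` → prints [31, 49, 73]
`print(b)` → prints [8, 2, 5, 847]

Answer:
[31, 49, 73]
[8, 2, 5, 847]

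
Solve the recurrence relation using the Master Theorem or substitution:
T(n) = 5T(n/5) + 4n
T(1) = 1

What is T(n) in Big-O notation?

By Master Theorem: a=5, b=5, f(n)=4n. Since log_5(5) = 1 and f(n) = Θ(n^1), Case 2 applies. T(n) = O(n log n).

Answer: O(n log n)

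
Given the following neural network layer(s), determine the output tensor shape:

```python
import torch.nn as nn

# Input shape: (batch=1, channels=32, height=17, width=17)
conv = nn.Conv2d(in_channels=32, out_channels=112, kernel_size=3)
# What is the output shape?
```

Input: (1, 32, 17, 17) -> Output: (1, 112, 15, 15)

Answer: (1, 112, 15, 15)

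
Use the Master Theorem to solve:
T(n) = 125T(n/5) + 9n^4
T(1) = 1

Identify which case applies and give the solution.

a=125, b=5, f(n)=9n^4. log_5(125) = 3. Since c=4 > 3 and the regularity condition holds (125(n/5)^4 = (125/5^4)n^4 with 125/5^4 < 1), Case 3 applies: T(n) = Θ(f(n)) = O(n^4).

Answer: O(n^4) - Case 3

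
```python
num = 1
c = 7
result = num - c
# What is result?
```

Trace:
`num = 1` → num = 1
`c = 7` → c = 7
`result = num - c` → result = -6
So result = -6

Answer: -6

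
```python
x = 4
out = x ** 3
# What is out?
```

Trace:
`x = 4` → x = 4
`out = x ** 3` → out = 64
So out = 64

Answer: 64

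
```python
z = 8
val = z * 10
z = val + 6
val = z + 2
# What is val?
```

Trace:
`z = 8` → z = 8
`val = z * 10` → val = 80
`z = val + 6` → z = 86
`val = z + 2` → val = 88
So val = 88

Answer: 88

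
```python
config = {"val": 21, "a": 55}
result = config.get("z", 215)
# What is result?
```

Trace:
`config = {"val": 21, "a": 55}` → config = {'val': 21, 'a': 55}
`result = config.get("z", 215)` → result = 215
So result = 215

Answer: 215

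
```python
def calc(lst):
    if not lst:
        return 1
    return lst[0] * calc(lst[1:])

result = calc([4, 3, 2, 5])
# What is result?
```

Product over [4, 3, 2, 5] = 4 * 3 * 2 * 5 = 120

Answer: 120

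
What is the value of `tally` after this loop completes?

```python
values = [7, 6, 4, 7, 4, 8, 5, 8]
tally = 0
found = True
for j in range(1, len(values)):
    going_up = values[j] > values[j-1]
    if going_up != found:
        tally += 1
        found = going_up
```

Count direction changes in [7, 6, 4, 7, 4, 8, 5, 8]
`tally` takes the values: 0 → 1 → 2 → 3 → 4 → 5 → 6

Answer: 6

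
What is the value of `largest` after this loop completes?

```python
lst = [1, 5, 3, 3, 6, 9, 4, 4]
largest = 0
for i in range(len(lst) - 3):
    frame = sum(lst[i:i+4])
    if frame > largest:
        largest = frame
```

Max sum of 4-element window in [1, 5, 3, 3, 6, 9, 4, 4]
`largest` takes the values: 0 → 12 → 17 → 21 → 22 → 23

Answer: 23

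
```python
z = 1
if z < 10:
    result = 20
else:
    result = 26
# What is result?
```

Trace:
`z = 1` → z = 1
`if z < 10: ...` → z < 10 is True → result = 20
So result = 20

Answer: 20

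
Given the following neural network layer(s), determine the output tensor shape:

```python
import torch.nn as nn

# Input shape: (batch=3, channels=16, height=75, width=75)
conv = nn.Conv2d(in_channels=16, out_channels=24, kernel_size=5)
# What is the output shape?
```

Input: (3, 16, 75, 75) -> Output: (3, 24, 71, 71)

Answer: (3, 24, 71, 71)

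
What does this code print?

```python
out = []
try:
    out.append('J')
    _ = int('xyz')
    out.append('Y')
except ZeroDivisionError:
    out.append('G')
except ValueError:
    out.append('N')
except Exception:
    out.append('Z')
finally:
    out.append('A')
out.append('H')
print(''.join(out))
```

Execution trace: 'J' (try body) → 'N' (except ValueError) → 'A' (finally) → 'H' (after the try/except). Output: JNAH

Answer: JNAH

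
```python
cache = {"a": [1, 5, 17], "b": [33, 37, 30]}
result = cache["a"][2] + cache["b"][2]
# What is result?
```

Trace:
`cache = {"a": [1, 5, 17], "b": [33, 37, 30]}` → cache = {'a': [1, 5, 17], 'b': [33, 37, 30]}
`result = cache["a"][2] + cache["b"][2]` → result = 47
So result = 47

Answer: 47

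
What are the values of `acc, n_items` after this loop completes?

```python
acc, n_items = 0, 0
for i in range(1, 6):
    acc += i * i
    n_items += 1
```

Sum of squares and count
`acc, n_items` takes the values: (0, 0) → (1, 0) → (1, 1) → (5, 1) → (5, 2) → (14, 2) → (14, 3) → (30, 3) → (30, 4) → (55, 4) → (55, 5)

Answer: 55, 5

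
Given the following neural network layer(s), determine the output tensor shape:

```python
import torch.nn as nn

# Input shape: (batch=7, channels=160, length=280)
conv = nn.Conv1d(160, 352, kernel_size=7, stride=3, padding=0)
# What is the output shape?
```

Input: (7, 160, 280) -> Output: (7, 352, 92)

Answer: (7, 352, 92)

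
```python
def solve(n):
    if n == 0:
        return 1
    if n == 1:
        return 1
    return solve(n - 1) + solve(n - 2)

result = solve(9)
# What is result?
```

Build up from base cases: solve(0)=1, solve(1)=1, solve(2)=2, solve(3)=3, solve(4)=5, solve(5)=8, solve(6)=13, ..., solve(9)=55

Answer: 55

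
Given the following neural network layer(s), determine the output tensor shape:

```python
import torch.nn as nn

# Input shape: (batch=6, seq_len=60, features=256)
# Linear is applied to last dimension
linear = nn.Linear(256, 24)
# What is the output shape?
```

Input: (6, 60, 256) -> Output: (6, 60, 24)

Answer: (6, 60, 24)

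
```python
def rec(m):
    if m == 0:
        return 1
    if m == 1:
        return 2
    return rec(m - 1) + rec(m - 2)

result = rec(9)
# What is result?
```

Build up from base cases: rec(0)=1, rec(1)=2, rec(2)=3, rec(3)=5, rec(4)=8, rec(5)=13, rec(6)=21, ..., rec(9)=89

Answer: 89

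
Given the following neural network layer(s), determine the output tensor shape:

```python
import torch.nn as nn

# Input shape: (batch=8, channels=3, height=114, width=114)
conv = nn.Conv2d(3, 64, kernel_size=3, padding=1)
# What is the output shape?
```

Input: (8, 3, 114, 114) -> Output: (8, 64, 114, 114)

Answer: (8, 64, 114, 114)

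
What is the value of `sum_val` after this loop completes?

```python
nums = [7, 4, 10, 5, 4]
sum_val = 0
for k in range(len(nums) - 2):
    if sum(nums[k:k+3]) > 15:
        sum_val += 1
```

Count windows with sum > 15
`sum_val` takes the values: 0 → 1 → 2 → 3

Answer: 3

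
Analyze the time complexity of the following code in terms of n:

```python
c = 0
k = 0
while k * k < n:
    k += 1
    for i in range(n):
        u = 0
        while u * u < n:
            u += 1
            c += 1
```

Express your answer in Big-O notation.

Each loop level contributes: √n × n × √n. Multiplying the contributions gives O(n^2).

Answer: O(n^2)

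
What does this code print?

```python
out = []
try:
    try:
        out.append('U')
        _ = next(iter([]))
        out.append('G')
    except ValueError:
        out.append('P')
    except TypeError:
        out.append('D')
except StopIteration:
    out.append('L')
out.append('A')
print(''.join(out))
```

Execution trace: 'U' (try body) → 'L' (outer except StopIteration) → 'A' (after the try/except). Output: ULA

Answer: ULA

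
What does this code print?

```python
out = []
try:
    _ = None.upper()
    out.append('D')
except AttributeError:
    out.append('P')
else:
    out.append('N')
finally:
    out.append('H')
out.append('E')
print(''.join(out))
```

Execution trace: 'P' (except AttributeError) → 'H' (finally) → 'E' (after the try/except). Output: PHE

Answer: PHE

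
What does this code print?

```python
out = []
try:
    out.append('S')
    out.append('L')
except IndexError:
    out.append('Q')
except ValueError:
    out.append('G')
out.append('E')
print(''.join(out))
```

Execution trace: 'S' (try body) → 'L' (try body, no exception) → 'E' (after the try/except). Output: SLE

Answer: SLE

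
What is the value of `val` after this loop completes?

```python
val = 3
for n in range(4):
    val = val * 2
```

Multiply by 2, 4 times: 3 * 2^4 = 48
`val` takes the values: 3 → 6 → 12 → 24 → 48

Answer: 48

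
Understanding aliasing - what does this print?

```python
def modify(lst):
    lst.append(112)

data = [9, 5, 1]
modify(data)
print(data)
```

Key concept: function modifies passed list.
Step by step:
`data = [9, 5, 1]` → data = [9, 5, 1]
`modify(data)` → data = [9, 5, 1, 112]
`print(data)` → prints [9, 5, 1, 112]

Answer: [9, 5, 1, 112]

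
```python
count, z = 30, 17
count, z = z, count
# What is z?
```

Trace:
`count, z = 30, 17` → count = 30; z = 17
`count, z = z, count` → count = 17; z = 30
So z = 30

Answer: 30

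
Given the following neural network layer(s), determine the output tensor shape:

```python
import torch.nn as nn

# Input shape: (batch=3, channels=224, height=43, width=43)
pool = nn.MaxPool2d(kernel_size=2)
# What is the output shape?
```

Input: (3, 224, 43, 43) -> Output: (3, 224, 21, 21)

Answer: (3, 224, 21, 21)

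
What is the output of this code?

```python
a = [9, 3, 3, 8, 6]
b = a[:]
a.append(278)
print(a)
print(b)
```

Key concept: slice [:] creates copy.
Step by step:
`a = [9, 3, 3, 8, 6]` → a = [9, 3, 3, 8, 6]
`b = a[:]` → b = [9, 3, 3, 8, 6]
`a.append(278)` → a = [9, 3, 3, 8, 6, 278]
`print(a)` → prints [9, 3, 3, 8, 6, 278]
`print(b)` → prints [9, 3, 3, 8, 6]

Answer:
[9, 3, 3, 8, 6, 278]
[9, 3, 3, 8, 6]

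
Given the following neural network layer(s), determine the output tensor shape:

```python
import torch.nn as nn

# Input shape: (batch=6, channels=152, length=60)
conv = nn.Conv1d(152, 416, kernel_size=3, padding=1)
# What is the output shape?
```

Input: (6, 152, 60) -> Output: (6, 416, 60)

Answer: (6, 416, 60)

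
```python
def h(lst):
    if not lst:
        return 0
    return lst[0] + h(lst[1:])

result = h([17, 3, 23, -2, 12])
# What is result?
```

17 + 3 + 23 + (-2) + 12 + 0 = 53

Answer: 53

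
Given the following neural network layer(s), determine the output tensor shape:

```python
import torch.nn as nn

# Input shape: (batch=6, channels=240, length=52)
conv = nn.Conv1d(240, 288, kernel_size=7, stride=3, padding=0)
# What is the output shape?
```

Input: (6, 240, 52) -> Output: (6, 288, 16)

Answer: (6, 288, 16)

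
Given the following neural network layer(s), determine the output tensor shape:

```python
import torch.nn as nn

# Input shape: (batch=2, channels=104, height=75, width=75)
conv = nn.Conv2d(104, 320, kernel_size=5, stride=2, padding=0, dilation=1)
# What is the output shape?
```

Input: (2, 104, 75, 75) -> Output: (2, 320, 36, 36)

Answer: (2, 320, 36, 36)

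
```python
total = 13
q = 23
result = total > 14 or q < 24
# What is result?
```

Trace:
`total = 13` → total = 13
`q = 23` → q = 23
`result = total > 14 or q < 24` → result = True
So result = True

Answer: True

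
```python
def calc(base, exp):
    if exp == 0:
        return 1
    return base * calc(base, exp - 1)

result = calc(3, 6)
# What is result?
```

calc(3, 6) = 3 * 3 * 3 * 3 * 3 * 3 = 729

Answer: 729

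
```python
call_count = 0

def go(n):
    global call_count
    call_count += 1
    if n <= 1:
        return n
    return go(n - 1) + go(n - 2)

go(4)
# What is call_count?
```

Calls(n) = 1 + Calls(n-1) + Calls(n-2); Calls(0)=Calls(1)=1. For n=4 this gives 9.

Answer: 9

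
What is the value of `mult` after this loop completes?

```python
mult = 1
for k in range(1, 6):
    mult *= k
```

5! = 120
`mult` takes the values: 1 → 2 → 6 → 24 → 120

Answer: 120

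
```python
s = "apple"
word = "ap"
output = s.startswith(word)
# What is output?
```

Trace:
`s = "apple"` → s = 'apple'
`word = "ap"` → word = 'ap'
`output = s.startswith(word)` → output = True
So output = True

Answer: True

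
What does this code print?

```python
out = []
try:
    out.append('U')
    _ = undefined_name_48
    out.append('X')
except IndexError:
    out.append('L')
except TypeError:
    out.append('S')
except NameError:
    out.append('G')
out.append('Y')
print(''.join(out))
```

Execution trace: 'U' (try body) → 'G' (except NameError) → 'Y' (after the try/except). Output: UGY

Answer: UGY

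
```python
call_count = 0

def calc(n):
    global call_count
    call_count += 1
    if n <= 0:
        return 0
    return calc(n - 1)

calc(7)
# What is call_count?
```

Linear recursion stepping by 1: 8 calls from n=7 down to ≤0.

Answer: 8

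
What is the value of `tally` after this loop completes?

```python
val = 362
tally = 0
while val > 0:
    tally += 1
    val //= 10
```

Count digits by repeated division by 10
`tally` takes the values: 0 → 1 → 2 → 3

Answer: 3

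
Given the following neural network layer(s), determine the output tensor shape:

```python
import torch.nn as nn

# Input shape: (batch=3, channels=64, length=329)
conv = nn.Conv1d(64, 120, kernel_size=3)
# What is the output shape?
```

Input: (3, 64, 329) -> Output: (3, 120, 327)

Answer: (3, 120, 327)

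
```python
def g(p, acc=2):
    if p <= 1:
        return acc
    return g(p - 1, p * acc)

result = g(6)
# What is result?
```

Accumulator trace (n, acc): (6, 2) -> (5, 12) -> (4, 60) -> (3, 240) -> (2, 720) -> (1, 1440) -> return 1440

Answer: 1440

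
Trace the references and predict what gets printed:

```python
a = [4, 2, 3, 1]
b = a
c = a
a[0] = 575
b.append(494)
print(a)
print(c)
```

Key concept: multiple aliases.
Step by step:
`a = [4, 2, 3, 1]` → a = [4, 2, 3, 1]
`b = a` → b = [4, 2, 3, 1] (same object as a)
`c = a` → c = [4, 2, 3, 1] (same object as a, b)
`a[0] = 575` → a = [575, 2, 3, 1] (same object as b, c); b = [575, 2, 3, 1] (same object as a, c); c = [575, 2, 3, 1] (same object as a, b)
`b.append(494)` → a = [575, 2, 3, 1, 494] (same object as b, c); b = [575, 2, 3, 1, 494] (same object as a, c); c = [575, 2, 3, 1, 494] (same object as a, b)
`print(a)` → prints [575, 2, 3, 1, 494]
`print(c)` → prints [575, 2, 3, 1, 494]

Answer:
[575, 2, 3, 1, 494]
[575, 2, 3, 1, 494]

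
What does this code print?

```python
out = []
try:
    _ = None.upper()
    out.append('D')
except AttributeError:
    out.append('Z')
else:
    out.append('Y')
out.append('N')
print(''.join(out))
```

Execution trace: 'Z' (except AttributeError) → 'N' (after the try/except). Output: ZN

Answer: ZN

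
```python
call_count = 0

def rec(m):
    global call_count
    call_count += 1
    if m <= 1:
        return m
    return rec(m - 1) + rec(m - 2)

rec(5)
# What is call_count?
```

Calls(m) = 1 + Calls(m-1) + Calls(m-2); Calls(0)=Calls(1)=1. For m=5 this gives 15.

Answer: 15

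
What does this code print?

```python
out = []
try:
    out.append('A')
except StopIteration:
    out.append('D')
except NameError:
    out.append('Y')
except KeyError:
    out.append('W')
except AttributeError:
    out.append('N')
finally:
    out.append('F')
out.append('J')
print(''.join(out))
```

Execution trace: 'A' (try body, no exception) → 'F' (finally) → 'J' (after the try/except). Output: AFJ

Answer: AFJ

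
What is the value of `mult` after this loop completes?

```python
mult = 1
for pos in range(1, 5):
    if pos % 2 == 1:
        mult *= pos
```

Product of odd numbers 1 to 4
`mult` takes the values: 1 → 3

Answer: 3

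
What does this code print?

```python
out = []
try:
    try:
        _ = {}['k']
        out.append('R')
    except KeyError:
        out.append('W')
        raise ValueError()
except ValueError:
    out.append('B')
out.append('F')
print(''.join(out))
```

Execution trace: 'W' (inner except KeyError) → 'B' (outer except ValueError) → 'F' (after the try/except). Output: WBF

Answer: WBF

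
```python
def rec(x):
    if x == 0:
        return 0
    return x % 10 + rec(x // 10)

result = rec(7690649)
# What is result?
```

Sum of digits of 7690649: 9 + 4 + 6 + 0 + 9 + 6 + 7 = 41

Answer: 41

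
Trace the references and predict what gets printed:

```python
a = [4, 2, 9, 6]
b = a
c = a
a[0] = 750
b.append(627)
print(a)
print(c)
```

Key concept: multiple aliases.
Step by step:
`a = [4, 2, 9, 6]` → a = [4, 2, 9, 6]
`b = a` → b = [4, 2, 9, 6] (same object as a)
`c = a` → c = [4, 2, 9, 6] (same object as a, b)
`a[0] = 750` → a = [750, 2, 9, 6] (same object as b, c); b = [750, 2, 9, 6] (same object as a, c); c = [750, 2, 9, 6] (same object as a, b)
`b.append(627)` → a = [750, 2, 9, 6, 627] (same object as b, c); b = [750, 2, 9, 6, 627] (same object as a, c); c = [750, 2, 9, 6, 627] (same object as a, b)
`print(a)` → prints [750, 2, 9, 6, 627]
`print(c)` → prints [750, 2, 9, 6, 627]

Answer:
[750, 2, 9, 6, 627]
[750, 2, 9, 6, 627]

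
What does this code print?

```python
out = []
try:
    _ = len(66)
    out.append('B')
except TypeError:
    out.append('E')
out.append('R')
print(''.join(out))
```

Execution trace: 'E' (except TypeError) → 'R' (after the try/except). Output: ER

Answer: ER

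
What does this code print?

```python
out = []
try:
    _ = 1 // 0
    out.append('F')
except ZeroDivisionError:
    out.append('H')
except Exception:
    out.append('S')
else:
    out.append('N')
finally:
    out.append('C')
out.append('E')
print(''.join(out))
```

Execution trace: 'H' (except ZeroDivisionError) → 'C' (finally) → 'E' (after the try/except). Output: HCE

Answer: HCE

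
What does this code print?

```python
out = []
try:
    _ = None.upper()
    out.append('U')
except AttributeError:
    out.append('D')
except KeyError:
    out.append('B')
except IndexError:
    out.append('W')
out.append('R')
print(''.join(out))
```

Execution trace: 'D' (except AttributeError) → 'R' (after the try/except). Output: DR

Answer: DR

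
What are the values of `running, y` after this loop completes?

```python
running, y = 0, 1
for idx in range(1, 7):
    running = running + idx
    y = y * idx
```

Sum and factorial of 1 to 6
`running, y` takes the values: (0, 1) → (1, 1) → (3, 1) → (3, 2) → (6, 2) → (6, 6) → (10, 6) → (10, 24) → (15, 24) → (15, 120) → (21, 120) → (21, 720)

Answer: 21, 720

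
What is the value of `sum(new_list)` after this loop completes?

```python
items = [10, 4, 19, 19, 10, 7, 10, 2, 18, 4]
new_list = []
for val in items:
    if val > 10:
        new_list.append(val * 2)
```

Sum of doubled values > 10
`new_list` takes the values: [] → [38] → [38, 38] → [38, 38, 36]
So `sum(new_list)` = 112

Answer: 112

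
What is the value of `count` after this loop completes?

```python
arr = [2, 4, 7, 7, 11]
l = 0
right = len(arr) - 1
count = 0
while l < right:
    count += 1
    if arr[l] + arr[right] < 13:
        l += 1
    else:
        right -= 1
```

Steps to find pair summing to 13
`count` takes the values: 0 → 1 → 2 → 3 → 4

Answer: 4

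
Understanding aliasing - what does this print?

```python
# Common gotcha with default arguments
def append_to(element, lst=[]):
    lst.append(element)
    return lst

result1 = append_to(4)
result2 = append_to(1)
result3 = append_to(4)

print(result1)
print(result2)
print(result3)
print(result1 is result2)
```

Key concept: mutable default argument gotcha.
Step by step:
`result1 = append_to(4)` → result1 = [4]
`result2 = append_to(1)` → result1 = [4, 1] (same object as result2); result2 = [4, 1] (same object as result1)
`result3 = append_to(4)` → result1 = [4, 1, 4] (same object as result2, result3); result2 = [4, 1, 4] (same object as result1, result3); result3 = [4, 1, 4] (same object as result1, result2)
`print(result1)` → prints [4, 1, 4]
`print(result2)` → prints [4, 1, 4]
`print(result3)` → prints [4, 1, 4]
`print(result1 is result2)` → prints True

Answer:
[4, 1, 4]
[4, 1, 4]
[4, 1, 4]
True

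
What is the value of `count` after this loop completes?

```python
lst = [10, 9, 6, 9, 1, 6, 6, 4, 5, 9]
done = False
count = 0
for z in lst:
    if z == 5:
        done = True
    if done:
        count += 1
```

Count elements after first 5 in [10, 9, 6, 9, 1, 6, 6, 4, 5, 9]
`count` takes the values: 0 → 1 → 2

Answer: 2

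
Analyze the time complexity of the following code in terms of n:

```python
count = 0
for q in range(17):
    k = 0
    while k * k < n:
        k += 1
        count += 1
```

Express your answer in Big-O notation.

Each loop level contributes: 1 × √n. Multiplying the contributions gives O(√n).

Answer: O(√n)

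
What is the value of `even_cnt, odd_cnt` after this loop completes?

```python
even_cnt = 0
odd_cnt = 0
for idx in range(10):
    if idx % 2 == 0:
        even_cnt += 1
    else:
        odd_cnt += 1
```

Count evens and odds in range(10)
`even_cnt, odd_cnt` takes the values: (0, 0) → (1, 0) → (1, 1) → (2, 1) → (2, 2) → (3, 2) → (3, 3) → (4, 3) → (4, 4) → (5, 4) → (5, 5)

Answer: 5, 5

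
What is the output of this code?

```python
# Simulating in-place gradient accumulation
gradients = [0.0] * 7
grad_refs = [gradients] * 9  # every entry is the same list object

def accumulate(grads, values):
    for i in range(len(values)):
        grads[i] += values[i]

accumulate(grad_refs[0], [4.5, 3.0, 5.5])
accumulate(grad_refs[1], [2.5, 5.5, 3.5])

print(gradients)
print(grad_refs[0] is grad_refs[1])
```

Key concept: gradient accumulation aliasing.
Step by step:
`gradients = [0.0] * 7` → gradients = [0.0, 0.0, 0.0, 0.0, 0.0, 0.0, 0.0]
`grad_refs = [gradients] * 9` → grad_refs = [[0.0, 0.0, 0.0, 0.0, 0.0, 0.0, 0.0], [0.0, 0.0, 0.0, 0.0, 0.0, 0.0, 0.0], [0.0, 0.0, 0.0, 0.0, 0.0, 0.0, 0.0], [0.0, 0.0, 0.0, 0.0, 0.0, 0.0, 0.0], [0.0, 0.0, 0.0, 0.0, 0.0, 0.0, 0.0], [0.0, 0.0, 0.0, 0.0, 0.0, 0.0, 0.0], [0.0, 0.0, 0.0, 0.0, 0.0, 0.0, 0.0], [0.0, 0.0, 0.0, 0.0, 0.0, 0.0, 0.0], [0.0, 0.0, 0.0, 0.0, 0.0, 0.0, 0.0]]
`accumulate(grad_refs[0], [4.5, 3.0, 5.5])` → gradients = [4.5, 3.0, 5.5, 0.0, 0.0, 0.0, 0.0]; grad_refs = [[4.5, 3.0, 5.5, 0.0, 0.0, 0.0, 0.0], [4.5, 3.0, 5.5, 0.0, 0.0, 0.0, 0.0], [4.5, 3.0, 5.5, 0.0, 0.0, 0.0, 0.0], [4.5, 3.0, 5.5, 0.0, 0.0, 0.0, 0.0], [4.5, 3.0, 5.5, 0.0, 0.0, 0.0, 0.0], [4.5, 3.0, 5.5, 0.0, 0.0, 0.0, 0.0], [4.5, 3.0, 5.5, 0.0, 0.0, 0.0, 0.0], [4.5, 3.0, 5.5, 0.0, 0.0, 0.0, 0.0], [4.5, 3.0, 5.5, 0.0, 0.0, 0.0, 0.0]]
`accumulate(grad_refs[1], [2.5, 5.5, 3.5])` → gradients = [7.0, 8.5, 9.0, 0.0, 0.0, 0.0, 0.0]; grad_refs = [[7.0, 8.5, 9.0, 0.0, 0.0, 0.0, 0.0], [7.0, 8.5, 9.0, 0.0, 0.0, 0.0, 0.0], [7.0, 8.5, 9.0, 0.0, 0.0, 0.0, 0.0], [7.0, 8.5, 9.0, 0.0, 0.0, 0.0, 0.0], [7.0, 8.5, 9.0, 0.0, 0.0, 0.0, 0.0], [7.0, 8.5, 9.0, 0.0, 0.0, 0.0, 0.0], [7.0, 8.5, 9.0, 0.0, 0.0, 0.0, 0.0], [7.0, 8.5, 9.0, 0.0, 0.0, 0.0, 0.0], [7.0, 8.5, 9.0, 0.0, 0.0, 0.0, 0.0]]
`print(gradients)` → prints [7.0, 8.5, 9.0, 0.0, 0.0, 0.0, 0.0]
`print(grad_refs[0] is grad_refs[1])` → prints True

Answer:
[7.0, 8.5, 9.0, 0.0, 0.0, 0.0, 0.0]
True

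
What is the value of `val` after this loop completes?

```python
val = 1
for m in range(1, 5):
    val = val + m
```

Start at 1, add 1 through 4
`val` takes the values: 1 → 2 → 4 → 7 → 11

Answer: 11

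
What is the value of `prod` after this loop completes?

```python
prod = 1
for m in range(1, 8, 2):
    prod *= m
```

Product of 1, 3, 5, ... up to 7
`prod` takes the values: 1 → 3 → 15 → 105

Answer: 105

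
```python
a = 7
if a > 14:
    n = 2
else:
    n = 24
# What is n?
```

Trace:
`a = 7` → a = 7
`if a > 14: ...` → a > 14 is False, take else branch → n = 24
So n = 24

Answer: 24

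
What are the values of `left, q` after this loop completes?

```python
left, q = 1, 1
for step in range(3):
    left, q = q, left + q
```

Fibonacci: after 3 iterations
`left, q` takes the values: (1, 1) → (1, 2) → (2, 3) → (3, 5)

Answer: 3, 5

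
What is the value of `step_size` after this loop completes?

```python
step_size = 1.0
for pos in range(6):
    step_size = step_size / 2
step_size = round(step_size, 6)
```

Halving LR 6 times: 1 / 2^6
`step_size` takes the values: 1.0 → 0.5 → 0.25 → 0.125 → 0.0625 → 0.03125 → 0.015625

Answer: 0.015625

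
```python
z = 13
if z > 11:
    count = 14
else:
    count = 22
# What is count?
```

Trace:
`z = 13` → z = 13
`if z > 11: ...` → z > 11 is True → count = 14
So count = 14

Answer: 14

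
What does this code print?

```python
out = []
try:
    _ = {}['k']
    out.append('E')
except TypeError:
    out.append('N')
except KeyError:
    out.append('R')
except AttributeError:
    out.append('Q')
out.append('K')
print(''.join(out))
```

Execution trace: 'R' (except KeyError) → 'K' (after the try/except). Output: RK

Answer: RK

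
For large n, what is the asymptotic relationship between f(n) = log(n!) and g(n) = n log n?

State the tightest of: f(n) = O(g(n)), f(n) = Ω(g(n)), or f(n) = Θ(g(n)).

log(n!) vs n log n: f(n) = Θ(g(n)) — they are asymptotically equivalent (Stirling's approximation).

Answer: f(n) = Θ(g(n)) — they are asymptotically equivalent (Stirling's approximation).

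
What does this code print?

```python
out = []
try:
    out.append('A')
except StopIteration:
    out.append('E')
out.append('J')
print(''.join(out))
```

Execution trace: 'A' (try body, no exception) → 'J' (after the try/except). Output: AJ

Answer: AJ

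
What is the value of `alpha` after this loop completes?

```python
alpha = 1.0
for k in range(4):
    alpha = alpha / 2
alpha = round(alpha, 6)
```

Halving LR 4 times: 1 / 2^4
`alpha` takes the values: 1.0 → 0.5 → 0.25 → 0.125 → 0.0625

Answer: 0.0625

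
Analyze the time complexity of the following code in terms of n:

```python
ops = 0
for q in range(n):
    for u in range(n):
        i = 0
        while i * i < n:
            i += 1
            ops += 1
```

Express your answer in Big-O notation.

Each loop level contributes: n × n × √n. Multiplying the contributions gives O(n^2√n).

Answer: O(n^2√n)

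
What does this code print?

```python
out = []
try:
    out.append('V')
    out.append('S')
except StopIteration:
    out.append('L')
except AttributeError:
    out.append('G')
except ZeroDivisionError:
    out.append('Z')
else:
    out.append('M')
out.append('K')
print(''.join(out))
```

Execution trace: 'V' (try body) → 'S' (try body, no exception) → 'M' (else) → 'K' (after the try/except). Output: VSMK

Answer: VSMK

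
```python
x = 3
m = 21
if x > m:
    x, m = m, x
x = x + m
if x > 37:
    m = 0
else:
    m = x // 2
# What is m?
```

Trace:
`x = 3` → x = 3
`m = 21` → m = 21
`if x > m: ...` → x > m is False → no variable changes
`x = x + m` → x = 24
`if x > 37: ...` → x > 37 is False, take else branch → m = 12
So m = 12

Answer: 12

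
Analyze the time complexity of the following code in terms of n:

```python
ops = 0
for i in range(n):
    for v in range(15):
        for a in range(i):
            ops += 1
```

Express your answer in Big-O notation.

Each loop level contributes: n × 1 × n. Multiplying the contributions gives O(n^2).

Answer: O(n^2)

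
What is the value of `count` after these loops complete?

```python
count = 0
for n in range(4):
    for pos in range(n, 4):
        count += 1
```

Upper triangle: 4 + 3 + ... + 1
`count` takes the values: 0 → 1 → 2 → 3 → 4 → 5 → 6 → 7 → 8 → 9 → 10

Answer: 10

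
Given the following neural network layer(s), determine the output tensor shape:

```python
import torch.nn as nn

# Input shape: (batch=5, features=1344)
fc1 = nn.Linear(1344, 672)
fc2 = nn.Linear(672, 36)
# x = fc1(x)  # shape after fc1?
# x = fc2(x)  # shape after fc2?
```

Input: (5, 1344) -> after fc1: (5, 672) -> Output: (5, 36)

Answer: (5, 36)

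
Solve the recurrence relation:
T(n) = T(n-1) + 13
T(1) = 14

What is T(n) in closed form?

Unrolling: T(n) = T(1) + 13·(n-1) = 14 + 13(n-1) = 13n + 1.

Answer: T(n) = 13n + 1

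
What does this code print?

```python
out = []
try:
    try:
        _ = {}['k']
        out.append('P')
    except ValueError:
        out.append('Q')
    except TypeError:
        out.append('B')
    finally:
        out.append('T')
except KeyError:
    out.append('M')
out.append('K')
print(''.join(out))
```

Execution trace: 'T' (finally) → 'M' (outer except KeyError) → 'K' (after the try/except). Output: TMK

Answer: TMK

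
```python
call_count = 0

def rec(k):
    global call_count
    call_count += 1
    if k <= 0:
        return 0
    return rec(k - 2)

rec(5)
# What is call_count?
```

Linear recursion stepping by 2: 4 calls from k=5 down to ≤0.

Answer: 4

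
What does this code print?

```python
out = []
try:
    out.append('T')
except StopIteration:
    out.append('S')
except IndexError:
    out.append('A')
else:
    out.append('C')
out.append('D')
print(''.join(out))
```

Execution trace: 'T' (try body, no exception) → 'C' (else) → 'D' (after the try/except). Output: TCD

Answer: TCD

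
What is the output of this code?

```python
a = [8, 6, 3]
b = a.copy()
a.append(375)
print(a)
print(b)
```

Key concept: list.copy() creates independent copy.
Step by step:
`a = [8, 6, 3]` → a = [8, 6, 3]
`b = a.copy()` → b = [8, 6, 3]
`a.append(375)` → a = [8, 6, 3, 375]
`print(a)` → prints [8, 6, 3, 375]
`print(b)` → prints [8, 6, 3]

Answer:
[8, 6, 3, 375]
[8, 6, 3]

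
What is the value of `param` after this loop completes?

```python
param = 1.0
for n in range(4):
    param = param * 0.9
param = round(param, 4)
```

Exponential decay: 1.0 * 0.9^4
`param` takes the values: 1.0 → 0.9 → 0.81 → 0.729 → 0.6561

Answer: 0.6561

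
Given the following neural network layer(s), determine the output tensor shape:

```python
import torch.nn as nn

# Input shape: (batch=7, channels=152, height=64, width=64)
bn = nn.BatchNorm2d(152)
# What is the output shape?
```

Input: (7, 152, 64, 64) -> Output: (7, 152, 64, 64)

Answer: (7, 152, 64, 64)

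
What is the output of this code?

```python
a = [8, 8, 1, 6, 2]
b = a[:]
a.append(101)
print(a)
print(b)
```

Key concept: slice [:] creates copy.
Step by step:
`a = [8, 8, 1, 6, 2]` → a = [8, 8, 1, 6, 2]
`b = a[:]` → b = [8, 8, 1, 6, 2]
`a.append(101)` → a = [8, 8, 1, 6, 2, 101]
`print(a)` → prints [8, 8, 1, 6, 2, 101]
`print(b)` → prints [8, 8, 1, 6, 2]

Answer:
[8, 8, 1, 6, 2, 101]
[8, 8, 1, 6, 2]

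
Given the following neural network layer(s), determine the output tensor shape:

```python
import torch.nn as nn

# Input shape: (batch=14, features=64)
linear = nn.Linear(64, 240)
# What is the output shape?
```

Input: (14, 64) -> Output: (14, 240)

Answer: (14, 240)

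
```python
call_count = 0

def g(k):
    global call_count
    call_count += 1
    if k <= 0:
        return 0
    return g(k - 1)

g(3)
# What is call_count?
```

Linear recursion stepping by 1: 4 calls from k=3 down to ≤0.

Answer: 4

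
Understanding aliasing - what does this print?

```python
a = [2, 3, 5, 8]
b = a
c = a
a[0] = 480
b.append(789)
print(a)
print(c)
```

Key concept: multiple aliases.
Step by step:
`a = [2, 3, 5, 8]` → a = [2, 3, 5, 8]
`b = a` → b = [2, 3, 5, 8] (same object as a)
`c = a` → c = [2, 3, 5, 8] (same object as a, b)
`a[0] = 480` → a = [480, 3, 5, 8] (same object as b, c); b = [480, 3, 5, 8] (same object as a, c); c = [480, 3, 5, 8] (same object as a, b)
`b.append(789)` → a = [480, 3, 5, 8, 789] (same object as b, c); b = [480, 3, 5, 8, 789] (same object as a, c); c = [480, 3, 5, 8, 789] (same object as a, b)
`print(a)` → prints [480, 3, 5, 8, 789]
`print(c)` → prints [480, 3, 5, 8, 789]

Answer:
[480, 3, 5, 8, 789]
[480, 3, 5, 8, 789]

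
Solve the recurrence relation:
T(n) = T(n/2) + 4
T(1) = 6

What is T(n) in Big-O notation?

Each step divides n by 2 and adds 4. After log_2(n) steps we reach T(1)=6. So T(n) = 4·log_2(n) + 6 = O(log n).

Answer: O(log n)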